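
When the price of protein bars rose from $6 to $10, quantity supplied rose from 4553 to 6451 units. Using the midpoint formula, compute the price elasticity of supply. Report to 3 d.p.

0.690

ΔQ = 6451 − 4553 = 1898; ΔP = 10 − 6 = 4.
Midpoints: P̄ = 8.00, Q̄ = 5502.0.
ε_s = (ΔQ/ΔP)(P̄/Q̄) = (1898/4)(8.00/5502.0).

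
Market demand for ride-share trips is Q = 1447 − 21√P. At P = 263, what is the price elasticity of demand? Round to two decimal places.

At P = 263, Q = 1106.437.
dQ/dP = −21/(2√P) = -0.647.
ε = (dQ/dP)(P/Q) = (-0.647)(263/1106.437).
|ε| < 1, so demand is inelastic at this price.

-0.15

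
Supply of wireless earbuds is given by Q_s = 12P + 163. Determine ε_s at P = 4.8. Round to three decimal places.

0.261

At P = 4.8, Q_s = 220.60.
dQ_s/dP = 12.
ε_s = (dQ_s/dP)(P/Q_s) = (12)(4.8/220.60).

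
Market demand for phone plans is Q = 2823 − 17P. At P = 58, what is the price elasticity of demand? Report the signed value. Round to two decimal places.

At P = 58, Q = 1837.
dQ/dP = −17.
ε = (dQ/dP)(P/Q) = (-17)(58/1837).

-0.54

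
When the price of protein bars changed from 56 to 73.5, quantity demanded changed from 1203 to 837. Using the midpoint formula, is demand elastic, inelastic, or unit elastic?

elastic

Arc ε ≈ -1.328.
|ε| = 1.33 > 1.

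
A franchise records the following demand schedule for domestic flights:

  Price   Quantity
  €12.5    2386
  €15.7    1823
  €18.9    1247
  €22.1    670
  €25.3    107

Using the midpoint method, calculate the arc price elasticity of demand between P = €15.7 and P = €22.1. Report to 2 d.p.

At P = 15.7, Q = 1823; at P = 22.1, Q = 670.
ΔQ = -1153, ΔP = 6.4. Midpoints: P̄ = 18.90, Q̄ = 1246.5.
ε = (ΔQ/ΔP)(P̄/Q̄) = (-1153/6.4)(18.90/1246.5).

-2.73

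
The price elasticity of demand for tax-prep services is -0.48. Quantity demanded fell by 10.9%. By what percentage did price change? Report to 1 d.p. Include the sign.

%ΔP ≈ %ΔQ / ε = (-10.9%)/(-0.48) = 22.71%.

22.7%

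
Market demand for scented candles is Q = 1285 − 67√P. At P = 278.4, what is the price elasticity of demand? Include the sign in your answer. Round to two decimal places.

At P = 278.4, Q = 167.083.
dQ/dP = −67/(2√P) = -2.008.
ε = (dQ/dP)(P/Q) = (-2.008)(278.4/167.083).

-3.35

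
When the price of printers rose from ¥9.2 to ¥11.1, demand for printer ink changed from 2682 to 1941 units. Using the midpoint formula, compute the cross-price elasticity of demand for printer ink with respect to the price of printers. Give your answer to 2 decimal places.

-1.71

ΔQ_x = 1941 − 2682 = -741; ΔP_y = 11.1 − 9.2 = 1.9.
Midpoints: P̄_y = 10.15, Q̄_x = 2311.5.
ε_xy = (ΔQ_x/ΔP_y)(P̄_y/Q̄_x) = (-741/1.9)(10.15/2311.5).
ε_xy < 0, so the goods are complements.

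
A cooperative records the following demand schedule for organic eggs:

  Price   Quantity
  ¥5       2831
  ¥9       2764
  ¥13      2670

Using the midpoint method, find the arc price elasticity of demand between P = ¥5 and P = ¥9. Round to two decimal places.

At P = 5, Q = 2831; at P = 9, Q = 2764.
ΔQ = -67, ΔP = 4. Midpoints: P̄ = 7.00, Q̄ = 2797.5.
ε = (ΔQ/ΔP)(P̄/Q̄) = (-67/4)(7.00/2797.5).

-0.04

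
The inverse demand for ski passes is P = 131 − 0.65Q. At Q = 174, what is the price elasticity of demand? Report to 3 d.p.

-0.158

At Q = 174, P = 131 − 0.65(174) = 17.90.
dP/dQ = −0.65, so dQ/dP = 1/(−0.65) = -1.538.
ε = (dQ/dP)(P/Q) = (-1.538)(17.90/174).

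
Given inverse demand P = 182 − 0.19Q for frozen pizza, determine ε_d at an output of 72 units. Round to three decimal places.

-12.304

At Q = 72, P = 182 − 0.19(72) = 168.32.
dP/dQ = −0.19, so dQ/dP = 1/(−0.19) = -5.263.
ε = (dQ/dP)(P/Q) = (-5.263)(168.32/72).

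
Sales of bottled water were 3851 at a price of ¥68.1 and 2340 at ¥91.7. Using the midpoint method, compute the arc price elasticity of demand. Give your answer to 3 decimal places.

ΔQ = 2340 − 3851 = -1511; ΔP = 91.7 − 68.1 = 23.6.
Midpoints: P̄ = 79.90, Q̄ = 3095.5.
ε = (ΔQ/ΔP)(P̄/Q̄) = (-1511/23.6)(79.90/3095.5).

-1.653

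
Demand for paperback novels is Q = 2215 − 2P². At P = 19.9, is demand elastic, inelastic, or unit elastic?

elastic

Q = 1422.980, dQ/dP = -79.600.
ε = (dQ/dP)(P/Q) ≈ -1.113.
|ε| = 1.11 > 1.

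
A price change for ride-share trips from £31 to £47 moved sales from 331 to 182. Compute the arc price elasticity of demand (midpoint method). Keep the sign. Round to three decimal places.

ΔQ = 182 − 331 = -149; ΔP = 47 − 31 = 16.
Midpoints: P̄ = 39.00, Q̄ = 256.5.
ε = (ΔQ/ΔP)(P̄/Q̄) = (-149/16)(39.00/256.5).

-1.416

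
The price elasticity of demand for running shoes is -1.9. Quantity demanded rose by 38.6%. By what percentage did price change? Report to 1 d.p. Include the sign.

%ΔP ≈ %ΔQ / ε = (38.6%)/(-1.9) = -20.32%.

-20.3%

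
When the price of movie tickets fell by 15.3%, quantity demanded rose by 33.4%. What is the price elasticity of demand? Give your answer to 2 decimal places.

ε = %ΔQ / %ΔP = (33.4)/(-15.3) = -2.183.

-2.18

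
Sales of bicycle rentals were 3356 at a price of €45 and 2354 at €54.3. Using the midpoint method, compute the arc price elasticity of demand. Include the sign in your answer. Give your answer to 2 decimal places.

-1.87

ΔQ = 2354 − 3356 = -1002; ΔP = 54.3 − 45 = 9.3.
Midpoints: P̄ = 49.65, Q̄ = 2855.0.
ε = (ΔQ/ΔP)(P̄/Q̄) = (-1002/9.3)(49.65/2855.0).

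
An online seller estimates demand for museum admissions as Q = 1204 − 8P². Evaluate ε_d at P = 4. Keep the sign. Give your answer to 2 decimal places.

At P = 4, Q = 1076.
dQ/dP = −16P = -64.
ε = (dQ/dP)(P/Q) = (-64)(4/1076).

-0.24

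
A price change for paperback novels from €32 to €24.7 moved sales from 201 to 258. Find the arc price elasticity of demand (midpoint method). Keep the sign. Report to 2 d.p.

ΔQ = 258 − 201 = 57; ΔP = 24.7 − 32 = -7.3.
Midpoints: P̄ = 28.35, Q̄ = 229.5.
ε = (ΔQ/ΔP)(P̄/Q̄) = (57/-7.3)(28.35/229.5).

-0.96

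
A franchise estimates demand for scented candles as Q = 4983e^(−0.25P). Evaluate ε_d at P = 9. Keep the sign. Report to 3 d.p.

-2.250

At P = 9, Q = 525.204.
dQ/dP = −0.25·4983e^(−0.25P) = −0.25Q = -131.301.
ε = (dQ/dP)(P/Q) = (-131.301)(9/525.204).
|ε| > 1, so demand is elastic at this price.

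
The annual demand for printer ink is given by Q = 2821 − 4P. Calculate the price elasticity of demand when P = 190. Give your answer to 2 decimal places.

-0.37

At P = 190, Q = 2061.
dQ/dP = −4.
ε = (dQ/dP)(P/Q) = (-4)(190/2061).
|ε| < 1, so demand is inelastic at this price.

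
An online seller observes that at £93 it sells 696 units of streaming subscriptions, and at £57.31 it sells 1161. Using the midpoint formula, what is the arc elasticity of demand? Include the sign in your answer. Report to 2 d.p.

ΔQ = 1161 − 696 = 465; ΔP = 57.31 − 93 = -35.69.
Midpoints: P̄ = 75.16, Q̄ = 928.5.
ε = (ΔQ/ΔP)(P̄/Q̄) = (465/-35.69)(75.16/928.5).

-1.05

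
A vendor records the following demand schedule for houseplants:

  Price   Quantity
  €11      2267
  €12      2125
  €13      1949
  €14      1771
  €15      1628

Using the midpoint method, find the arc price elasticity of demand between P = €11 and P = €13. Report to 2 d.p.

-0.91

At P = 11, Q = 2267; at P = 13, Q = 1949.
ΔQ = -318, ΔP = 2. Midpoints: P̄ = 12.00, Q̄ = 2108.0.
ε = (ΔQ/ΔP)(P̄/Q̄) = (-318/2)(12.00/2108.0).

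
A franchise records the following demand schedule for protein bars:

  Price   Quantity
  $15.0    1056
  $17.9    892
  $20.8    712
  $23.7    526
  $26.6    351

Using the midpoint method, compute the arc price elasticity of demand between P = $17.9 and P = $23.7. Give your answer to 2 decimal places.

At P = 17.9, Q = 892; at P = 23.7, Q = 526.
ΔQ = -366, ΔP = 5.8. Midpoints: P̄ = 20.80, Q̄ = 709.0.
ε = (ΔQ/ΔP)(P̄/Q̄) = (-366/5.8)(20.80/709.0).

-1.85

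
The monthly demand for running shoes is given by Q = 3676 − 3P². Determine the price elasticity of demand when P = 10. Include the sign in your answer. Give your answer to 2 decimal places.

At P = 10, Q = 3376.
dQ/dP = −6P = -60.
ε = (dQ/dP)(P/Q) = (-60)(10/3376).

-0.18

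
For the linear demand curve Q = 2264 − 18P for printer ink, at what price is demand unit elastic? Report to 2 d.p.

62.89

For linear demand Q = a − bP, ε = −bP/(a − bP). |ε| = 1 when bP = a − bP, i.e. P = a/(2b).
P = 2264/(2·18) = 2264/36 = 62.8889.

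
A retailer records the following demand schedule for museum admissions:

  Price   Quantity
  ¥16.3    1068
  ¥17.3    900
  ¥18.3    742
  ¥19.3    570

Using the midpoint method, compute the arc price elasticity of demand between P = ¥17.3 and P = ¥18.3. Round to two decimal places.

-3.43

At P = 17.3, Q = 900; at P = 18.3, Q = 742.
ΔQ = -158, ΔP = 1.0. Midpoints: P̄ = 17.80, Q̄ = 821.0.
ε = (ΔQ/ΔP)(P̄/Q̄) = (-158/1.0)(17.80/821.0).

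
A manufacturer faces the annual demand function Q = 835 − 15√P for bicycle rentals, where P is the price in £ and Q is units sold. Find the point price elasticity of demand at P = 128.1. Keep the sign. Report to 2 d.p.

-0.13

At P = 128.1, Q = 665.228.
dQ/dP = −15/(2√P) = -0.663.
ε = (dQ/dP)(P/Q) = (-0.663)(128.1/665.228).
|ε| < 1, so demand is inelastic at this price.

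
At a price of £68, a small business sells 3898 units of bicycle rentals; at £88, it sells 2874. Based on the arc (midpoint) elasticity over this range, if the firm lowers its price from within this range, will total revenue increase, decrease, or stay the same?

increase

Arc ε = (-1024/20)(78.00/3386.0) ≈ -1.179.
|ε| = 1.18 > 1, so demand is elastic. A price cut therefore raises total revenue.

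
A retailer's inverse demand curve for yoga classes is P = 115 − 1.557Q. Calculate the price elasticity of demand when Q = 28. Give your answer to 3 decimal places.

At Q = 28, P = 115 − 1.557(28) = 71.40.
dP/dQ = −1.557, so dQ/dP = 1/(−1.557) = -0.642.
ε = (dQ/dP)(P/Q) = (-0.642)(71.40/28).

-1.638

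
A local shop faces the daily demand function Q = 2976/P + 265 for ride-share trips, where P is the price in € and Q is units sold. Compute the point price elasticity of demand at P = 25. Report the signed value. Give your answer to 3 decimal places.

-0.310

At P = 25, Q = 384.040.
dQ/dP = −2976/P² = -4.762.
ε = (dQ/dP)(P/Q) = (-4.762)(25/384.040).
|ε| < 1, so demand is inelastic at this price.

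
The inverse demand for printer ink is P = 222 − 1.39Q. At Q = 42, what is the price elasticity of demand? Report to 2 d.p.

At Q = 42, P = 222 − 1.39(42) = 163.62.
dP/dQ = −1.39, so dQ/dP = 1/(−1.39) = -0.719.
ε = (dQ/dP)(P/Q) = (-0.719)(163.62/42).

-2.80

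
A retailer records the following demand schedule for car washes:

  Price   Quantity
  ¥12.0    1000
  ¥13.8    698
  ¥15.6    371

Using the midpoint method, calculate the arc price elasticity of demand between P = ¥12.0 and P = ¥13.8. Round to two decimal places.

At P = 12.0, Q = 1000; at P = 13.8, Q = 698.
ΔQ = -302, ΔP = 1.8. Midpoints: P̄ = 12.90, Q̄ = 849.0.
ε = (ΔQ/ΔP)(P̄/Q̄) = (-302/1.8)(12.90/849.0).

-2.55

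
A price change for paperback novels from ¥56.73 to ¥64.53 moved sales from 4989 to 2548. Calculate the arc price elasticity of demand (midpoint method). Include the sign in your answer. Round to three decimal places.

ΔQ = 2548 − 4989 = -2441; ΔP = 64.53 − 56.73 = 7.8.
Midpoints: P̄ = 60.63, Q̄ = 3768.5.
ε = (ΔQ/ΔP)(P̄/Q̄) = (-2441/7.8)(60.63/3768.5).

-5.035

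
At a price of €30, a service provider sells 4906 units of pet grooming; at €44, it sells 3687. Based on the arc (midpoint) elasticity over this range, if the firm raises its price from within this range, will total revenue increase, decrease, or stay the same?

Arc ε = (-1219/14)(37.00/4296.5) ≈ -0.750.
|ε| = 0.75 < 1, so demand is inelastic. A price rise therefore raises total revenue.

increase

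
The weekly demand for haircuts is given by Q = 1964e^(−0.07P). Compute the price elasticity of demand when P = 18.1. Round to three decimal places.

At P = 18.1, Q = 553.210.
dQ/dP = −0.07·1964e^(−0.07P) = −0.07Q = -38.725.
ε = (dQ/dP)(P/Q) = (-38.725)(18.1/553.210).

-1.267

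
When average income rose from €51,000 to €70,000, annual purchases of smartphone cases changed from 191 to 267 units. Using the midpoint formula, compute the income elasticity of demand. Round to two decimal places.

1.06

ΔQ = 76, ΔI = 19000. Midpoints: Ī = 60,500, Q̄ = 229.0.
ε_I = (ΔQ/ΔI)(Ī/Q̄) = (76/19000)(60500/229.0).
ε_I > 0, so the good is normal.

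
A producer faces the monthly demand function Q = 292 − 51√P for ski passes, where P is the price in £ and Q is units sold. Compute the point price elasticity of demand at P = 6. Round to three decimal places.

At P = 6, Q = 167.076.
dQ/dP = −51/(2√P) = -10.410.
ε = (dQ/dP)(P/Q) = (-10.410)(6/167.076).
|ε| < 1, so demand is inelastic at this price.

-0.374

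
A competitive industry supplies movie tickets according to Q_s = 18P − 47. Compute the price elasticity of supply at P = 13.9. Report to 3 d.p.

At P = 13.9, Q_s = 203.20.
dQ_s/dP = 18.
ε_s = (dQ_s/dP)(P/Q_s) = (18)(13.9/203.20).

1.231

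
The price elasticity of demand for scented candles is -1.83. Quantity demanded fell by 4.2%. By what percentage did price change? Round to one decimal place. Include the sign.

2.3%

%ΔP ≈ %ΔQ / ε = (-4.2%)/(-1.83) = 2.30%.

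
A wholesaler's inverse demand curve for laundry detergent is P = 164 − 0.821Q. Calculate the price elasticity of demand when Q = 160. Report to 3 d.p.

-0.248

At Q = 160, P = 164 − 0.821(160) = 32.64.
dP/dQ = −0.821, so dQ/dP = 1/(−0.821) = -1.218.
ε = (dQ/dP)(P/Q) = (-1.218)(32.64/160).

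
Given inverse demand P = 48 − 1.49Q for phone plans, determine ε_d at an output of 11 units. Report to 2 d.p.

At Q = 11, P = 48 − 1.49(11) = 31.61.
dP/dQ = −1.49, so dQ/dP = 1/(−1.49) = -0.671.
ε = (dQ/dP)(P/Q) = (-0.671)(31.61/11).

-1.93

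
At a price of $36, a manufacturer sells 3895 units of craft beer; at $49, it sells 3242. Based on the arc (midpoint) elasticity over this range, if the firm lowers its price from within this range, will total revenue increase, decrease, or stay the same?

decrease

Arc ε = (-653/13)(42.50/3568.5) ≈ -0.598.
|ε| = 0.60 < 1, so demand is inelastic. A price cut therefore reduces total revenue.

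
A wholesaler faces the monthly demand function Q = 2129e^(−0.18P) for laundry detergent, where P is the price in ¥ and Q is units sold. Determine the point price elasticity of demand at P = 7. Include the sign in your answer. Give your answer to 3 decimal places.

-1.260

At P = 7, Q = 603.899.
dQ/dP = −0.18·2129e^(−0.18P) = −0.18Q = -108.702.
ε = (dQ/dP)(P/Q) = (-108.702)(7/603.899).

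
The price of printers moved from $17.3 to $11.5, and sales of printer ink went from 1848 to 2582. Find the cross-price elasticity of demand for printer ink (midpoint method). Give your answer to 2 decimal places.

-0.82

ΔQ_x = 2582 − 1848 = 734; ΔP_y = 11.5 − 17.3 = -5.8.
Midpoints: P̄_y = 14.40, Q̄_x = 2215.0.
ε_xy = (ΔQ_x/ΔP_y)(P̄_y/Q̄_x) = (734/-5.8)(14.40/2215.0).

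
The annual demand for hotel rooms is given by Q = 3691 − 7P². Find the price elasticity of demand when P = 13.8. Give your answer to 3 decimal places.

At P = 13.8, Q = 2357.920.
dQ/dP = −14P = -193.200.
ε = (dQ/dP)(P/Q) = (-193.200)(13.8/2357.920).

-1.131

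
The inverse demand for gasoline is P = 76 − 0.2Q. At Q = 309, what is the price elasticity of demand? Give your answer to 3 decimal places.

At Q = 309, P = 76 − 0.2(309) = 14.20.
dP/dQ = −0.2, so dQ/dP = 1/(−0.2) = -5.000.
ε = (dQ/dP)(P/Q) = (-5.000)(14.20/309).

-0.230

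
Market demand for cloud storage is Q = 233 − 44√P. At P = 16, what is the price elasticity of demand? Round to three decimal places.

At P = 16, Q = 57.
dQ/dP = −44/(2√P) = -5.500.
ε = (dQ/dP)(P/Q) = (-5.500)(16/57).
|ε| > 1, so demand is elastic at this price.

-1.544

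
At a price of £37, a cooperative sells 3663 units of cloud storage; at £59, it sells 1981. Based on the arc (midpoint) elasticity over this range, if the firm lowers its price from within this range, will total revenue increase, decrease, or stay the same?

increase

Arc ε = (-1682/22)(48.00/2822.0) ≈ -1.300.
|ε| = 1.30 > 1, so demand is elastic. A price cut therefore raises total revenue.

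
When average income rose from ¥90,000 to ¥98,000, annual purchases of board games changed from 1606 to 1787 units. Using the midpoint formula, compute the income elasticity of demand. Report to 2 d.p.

1.25

ΔQ = 181, ΔI = 8000. Midpoints: Ī = 94,000, Q̄ = 1696.5.
ε_I = (ΔQ/ΔI)(Ī/Q̄) = (181/8000)(94000/1696.5).
ε_I > 0, so the good is normal.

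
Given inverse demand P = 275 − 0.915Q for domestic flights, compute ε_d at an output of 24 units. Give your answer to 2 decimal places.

At Q = 24, P = 275 − 0.915(24) = 253.04.
dP/dQ = −0.915, so dQ/dP = 1/(−0.915) = -1.093.
ε = (dQ/dP)(P/Q) = (-1.093)(253.04/24).

-11.52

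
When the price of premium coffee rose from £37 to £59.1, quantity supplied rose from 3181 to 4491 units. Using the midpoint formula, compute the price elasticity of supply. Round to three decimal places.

0.742

ΔQ = 4491 − 3181 = 1310; ΔP = 59.1 − 37 = 22.1.
Midpoints: P̄ = 48.05, Q̄ = 3836.0.
ε_s = (ΔQ/ΔP)(P̄/Q̄) = (1310/22.1)(48.05/3836.0).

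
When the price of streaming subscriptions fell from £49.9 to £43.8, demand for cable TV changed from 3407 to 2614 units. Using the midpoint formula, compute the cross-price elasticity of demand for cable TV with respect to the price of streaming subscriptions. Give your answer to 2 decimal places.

2.02

ΔQ_x = 2614 − 3407 = -793; ΔP_y = 43.8 − 49.9 = -6.1.
Midpoints: P̄_y = 46.85, Q̄_x = 3010.5.
ε_xy = (ΔQ_x/ΔP_y)(P̄_y/Q̄_x) = (-793/-6.1)(46.85/3010.5).
ε_xy > 0, so the goods are substitutes.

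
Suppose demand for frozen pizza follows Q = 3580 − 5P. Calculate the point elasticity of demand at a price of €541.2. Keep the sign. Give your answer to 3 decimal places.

-3.096

At P = 541.2, Q = 874.
dQ/dP = −5.
ε = (dQ/dP)(P/Q) = (-5)(541.2/874).
|ε| > 1, so demand is elastic at this price.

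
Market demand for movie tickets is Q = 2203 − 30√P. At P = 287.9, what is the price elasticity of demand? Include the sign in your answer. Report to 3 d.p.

At P = 287.9, Q = 1693.972.
dQ/dP = −30/(2√P) = -0.884.
ε = (dQ/dP)(P/Q) = (-0.884)(287.9/1693.972).

-0.150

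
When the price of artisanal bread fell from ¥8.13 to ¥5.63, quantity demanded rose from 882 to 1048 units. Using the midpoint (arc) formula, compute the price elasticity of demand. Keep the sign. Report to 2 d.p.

ΔQ = 1048 − 882 = 166; ΔP = 5.63 − 8.13 = -2.5.
Midpoints: P̄ = 6.88, Q̄ = 965.0.
ε = (ΔQ/ΔP)(P̄/Q̄) = (166/-2.5)(6.88/965.0).

-0.47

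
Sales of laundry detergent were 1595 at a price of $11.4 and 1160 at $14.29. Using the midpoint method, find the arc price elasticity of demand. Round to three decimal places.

-1.404

ΔQ = 1160 − 1595 = -435; ΔP = 14.29 − 11.4 = 2.89.
Midpoints: P̄ = 12.84, Q̄ = 1377.5.
ε = (ΔQ/ΔP)(P̄/Q̄) = (-435/2.89)(12.84/1377.5).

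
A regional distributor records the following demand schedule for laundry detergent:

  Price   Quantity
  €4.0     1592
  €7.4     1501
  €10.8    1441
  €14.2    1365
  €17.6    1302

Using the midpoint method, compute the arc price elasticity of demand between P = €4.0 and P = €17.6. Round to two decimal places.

-0.16

At P = 4.0, Q = 1592; at P = 17.6, Q = 1302.
ΔQ = -290, ΔP = 13.6. Midpoints: P̄ = 10.80, Q̄ = 1447.0.
ε = (ΔQ/ΔP)(P̄/Q̄) = (-290/13.6)(10.80/1447.0).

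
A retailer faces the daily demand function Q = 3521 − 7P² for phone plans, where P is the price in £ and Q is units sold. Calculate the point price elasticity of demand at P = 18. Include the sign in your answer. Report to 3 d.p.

At P = 18, Q = 1253.
dQ/dP = −14P = -252.
ε = (dQ/dP)(P/Q) = (-252)(18/1253).
|ε| > 1, so demand is elastic at this price.

-3.620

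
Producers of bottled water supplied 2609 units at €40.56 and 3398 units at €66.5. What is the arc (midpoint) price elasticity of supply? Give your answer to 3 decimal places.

ΔQ = 3398 − 2609 = 789; ΔP = 66.5 − 40.56 = 25.94.
Midpoints: P̄ = 53.53, Q̄ = 3003.5.
ε_s = (ΔQ/ΔP)(P̄/Q̄) = (789/25.94)(53.53/3003.5).

0.542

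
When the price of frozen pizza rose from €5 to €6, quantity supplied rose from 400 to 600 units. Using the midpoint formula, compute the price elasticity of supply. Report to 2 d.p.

ΔQ = 600 − 400 = 200; ΔP = 6 − 5 = 1.
Midpoints: P̄ = 5.50, Q̄ = 500.0.
ε_s = (ΔQ/ΔP)(P̄/Q̄) = (200/1)(5.50/500.0).

2.20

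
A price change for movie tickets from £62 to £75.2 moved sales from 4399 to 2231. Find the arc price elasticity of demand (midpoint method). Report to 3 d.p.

ΔQ = 2231 − 4399 = -2168; ΔP = 75.2 − 62 = 13.2.
Midpoints: P̄ = 68.60, Q̄ = 3315.0.
ε = (ΔQ/ΔP)(P̄/Q̄) = (-2168/13.2)(68.60/3315.0).

-3.399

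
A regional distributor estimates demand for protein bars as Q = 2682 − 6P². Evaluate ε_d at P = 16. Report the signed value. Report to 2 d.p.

At P = 16, Q = 1146.
dQ/dP = −12P = -192.
ε = (dQ/dP)(P/Q) = (-192)(16/1146).

-2.68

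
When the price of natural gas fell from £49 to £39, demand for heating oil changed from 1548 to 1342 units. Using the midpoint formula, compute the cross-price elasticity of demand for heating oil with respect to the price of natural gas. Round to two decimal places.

ΔQ_x = 1342 − 1548 = -206; ΔP_y = 39 − 49 = -10.
Midpoints: P̄_y = 44.00, Q̄_x = 1445.0.
ε_xy = (ΔQ_x/ΔP_y)(P̄_y/Q̄_x) = (-206/-10)(44.00/1445.0).

0.63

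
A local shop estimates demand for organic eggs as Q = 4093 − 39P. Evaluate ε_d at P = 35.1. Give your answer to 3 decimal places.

-0.503

At P = 35.1, Q = 2724.100.
dQ/dP = −39.
ε = (dQ/dP)(P/Q) = (-39)(35.1/2724.100).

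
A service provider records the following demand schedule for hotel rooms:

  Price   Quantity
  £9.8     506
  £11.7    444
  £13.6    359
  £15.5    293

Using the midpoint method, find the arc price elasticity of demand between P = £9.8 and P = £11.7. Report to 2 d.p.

-0.74

At P = 9.8, Q = 506; at P = 11.7, Q = 444.
ΔQ = -62, ΔP = 1.9. Midpoints: P̄ = 10.75, Q̄ = 475.0.
ε = (ΔQ/ΔP)(P̄/Q̄) = (-62/1.9)(10.75/475.0).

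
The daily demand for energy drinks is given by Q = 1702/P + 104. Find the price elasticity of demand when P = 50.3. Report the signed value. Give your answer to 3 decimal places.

-0.245

At P = 50.3, Q = 137.837.
dQ/dP = −1702/P² = -0.673.
ε = (dQ/dP)(P/Q) = (-0.673)(50.3/137.837).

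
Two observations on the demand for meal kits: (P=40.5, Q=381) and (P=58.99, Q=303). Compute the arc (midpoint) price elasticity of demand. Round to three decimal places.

-0.614

ΔQ = 303 − 381 = -78; ΔP = 58.99 − 40.5 = 18.49.
Midpoints: P̄ = 49.75, Q̄ = 342.0.
ε = (ΔQ/ΔP)(P̄/Q̄) = (-78/18.49)(49.75/342.0).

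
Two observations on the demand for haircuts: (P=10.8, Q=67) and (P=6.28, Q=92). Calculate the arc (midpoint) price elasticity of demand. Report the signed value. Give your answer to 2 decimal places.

-0.59

ΔQ = 92 − 67 = 25; ΔP = 6.28 − 10.8 = -4.52.
Midpoints: P̄ = 8.54, Q̄ = 79.5.
ε = (ΔQ/ΔP)(P̄/Q̄) = (25/-4.52)(8.54/79.5).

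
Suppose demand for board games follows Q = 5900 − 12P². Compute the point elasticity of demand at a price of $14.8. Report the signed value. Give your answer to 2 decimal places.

At P = 14.8, Q = 3271.520.
dQ/dP = −24P = -355.200.
ε = (dQ/dP)(P/Q) = (-355.200)(14.8/3271.520).

-1.61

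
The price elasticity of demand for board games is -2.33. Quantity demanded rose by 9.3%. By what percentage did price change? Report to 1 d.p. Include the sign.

%ΔP ≈ %ΔQ / ε = (9.3%)/(-2.33) = -3.99%.

-4.0%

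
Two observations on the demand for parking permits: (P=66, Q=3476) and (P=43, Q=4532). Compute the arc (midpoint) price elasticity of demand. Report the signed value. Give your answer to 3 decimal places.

ΔQ = 4532 − 3476 = 1056; ΔP = 43 − 66 = -23.
Midpoints: P̄ = 54.50, Q̄ = 4004.0.
ε = (ΔQ/ΔP)(P̄/Q̄) = (1056/-23)(54.50/4004.0).

-0.625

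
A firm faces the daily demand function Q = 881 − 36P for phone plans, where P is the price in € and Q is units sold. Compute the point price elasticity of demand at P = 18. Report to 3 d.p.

-2.781

At P = 18, Q = 233.
dQ/dP = −36.
ε = (dQ/dP)(P/Q) = (-36)(18/233).
|ε| > 1, so demand is elastic at this price.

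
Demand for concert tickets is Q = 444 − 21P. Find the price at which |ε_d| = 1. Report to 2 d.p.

For linear demand Q = a − bP, ε = −bP/(a − bP). |ε| = 1 when bP = a − bP, i.e. P = a/(2b).
P = 444/(2·21) = 444/42 = 10.5714.

10.57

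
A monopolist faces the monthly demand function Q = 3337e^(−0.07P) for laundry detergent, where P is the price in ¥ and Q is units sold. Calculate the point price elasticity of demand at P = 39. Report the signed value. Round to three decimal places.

-2.730

At P = 39, Q = 217.637.
dQ/dP = −0.07·3337e^(−0.07P) = −0.07Q = -15.235.
ε = (dQ/dP)(P/Q) = (-15.235)(39/217.637).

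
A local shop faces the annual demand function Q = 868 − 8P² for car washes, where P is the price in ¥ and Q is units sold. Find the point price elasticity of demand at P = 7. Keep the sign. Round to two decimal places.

-1.65

At P = 7, Q = 476.
dQ/dP = −16P = -112.
ε = (dQ/dP)(P/Q) = (-112)(7/476).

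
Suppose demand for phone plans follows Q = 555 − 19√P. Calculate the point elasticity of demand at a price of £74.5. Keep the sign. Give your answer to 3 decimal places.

At P = 74.5, Q = 391.005.
dQ/dP = −19/(2√P) = -1.101.
ε = (dQ/dP)(P/Q) = (-1.101)(74.5/391.005).
|ε| < 1, so demand is inelastic at this price.

-0.210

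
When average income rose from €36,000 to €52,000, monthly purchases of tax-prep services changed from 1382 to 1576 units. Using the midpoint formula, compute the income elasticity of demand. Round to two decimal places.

ΔQ = 194, ΔI = 16000. Midpoints: Ī = 44,000, Q̄ = 1479.0.
ε_I = (ΔQ/ΔI)(Ī/Q̄) = (194/16000)(44000/1479.0).
ε_I > 0, so the good is normal.

0.36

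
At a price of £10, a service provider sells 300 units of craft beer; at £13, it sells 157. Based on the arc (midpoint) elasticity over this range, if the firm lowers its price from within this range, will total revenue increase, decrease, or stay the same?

increase

Arc ε = (-143/3)(11.50/228.5) ≈ -2.399.
|ε| = 2.40 > 1, so demand is elastic. A price cut therefore raises total revenue.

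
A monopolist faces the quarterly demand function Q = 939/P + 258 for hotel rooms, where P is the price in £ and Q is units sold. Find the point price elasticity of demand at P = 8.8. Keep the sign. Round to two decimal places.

-0.29

At P = 8.8, Q = 364.705.
dQ/dP = −939/P² = -12.126.
ε = (dQ/dP)(P/Q) = (-12.126)(8.8/364.705).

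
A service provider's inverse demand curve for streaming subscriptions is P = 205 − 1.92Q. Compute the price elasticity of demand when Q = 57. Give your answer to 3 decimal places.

At Q = 57, P = 205 − 1.92(57) = 95.56.
dP/dQ = −1.92, so dQ/dP = 1/(−1.92) = -0.521.
ε = (dQ/dP)(P/Q) = (-0.521)(95.56/57).

-0.873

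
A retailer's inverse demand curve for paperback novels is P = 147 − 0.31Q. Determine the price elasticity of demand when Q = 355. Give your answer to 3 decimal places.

At Q = 355, P = 147 − 0.31(355) = 36.95.
dP/dQ = −0.31, so dQ/dP = 1/(−0.31) = -3.226.
ε = (dQ/dP)(P/Q) = (-3.226)(36.95/355).

-0.336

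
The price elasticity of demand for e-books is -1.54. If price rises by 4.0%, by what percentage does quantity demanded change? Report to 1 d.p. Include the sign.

-6.2%

%ΔQ ≈ ε × %ΔP = (-1.54)(4.0%) = -6.16%.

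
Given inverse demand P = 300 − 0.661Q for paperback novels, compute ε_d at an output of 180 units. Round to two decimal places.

At Q = 180, P = 300 − 0.661(180) = 181.02.
dP/dQ = −0.661, so dQ/dP = 1/(−0.661) = -1.513.
ε = (dQ/dP)(P/Q) = (-1.513)(181.02/180).

-1.52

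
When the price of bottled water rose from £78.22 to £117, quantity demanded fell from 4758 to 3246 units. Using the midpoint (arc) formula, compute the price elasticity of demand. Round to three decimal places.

ΔQ = 3246 − 4758 = -1512; ΔP = 117 − 78.22 = 38.78.
Midpoints: P̄ = 97.61, Q̄ = 4002.0.
ε = (ΔQ/ΔP)(P̄/Q̄) = (-1512/38.78)(97.61/4002.0).

-0.951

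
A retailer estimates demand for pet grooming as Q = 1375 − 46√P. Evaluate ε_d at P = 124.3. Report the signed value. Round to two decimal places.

At P = 124.3, Q = 862.146.
dQ/dP = −46/(2√P) = -2.063.
ε = (dQ/dP)(P/Q) = (-2.063)(124.3/862.146).

-0.30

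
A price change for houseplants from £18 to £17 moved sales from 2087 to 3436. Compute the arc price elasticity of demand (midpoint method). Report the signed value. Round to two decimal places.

ΔQ = 3436 − 2087 = 1349; ΔP = 17 − 18 = -1.
Midpoints: P̄ = 17.50, Q̄ = 2761.5.
ε = (ΔQ/ΔP)(P̄/Q̄) = (1349/-1)(17.50/2761.5).

-8.55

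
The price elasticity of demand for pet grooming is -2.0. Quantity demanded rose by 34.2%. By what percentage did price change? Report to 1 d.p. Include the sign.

-17.1%

%ΔP ≈ %ΔQ / ε = (34.2%)/(-2.0) = -17.10%.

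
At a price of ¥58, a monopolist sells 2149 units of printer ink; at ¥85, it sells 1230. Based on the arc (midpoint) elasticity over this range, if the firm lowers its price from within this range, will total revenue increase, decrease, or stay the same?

Arc ε = (-919/27)(71.50/1689.5) ≈ -1.440.
|ε| = 1.44 > 1, so demand is elastic. A price cut therefore raises total revenue.

increase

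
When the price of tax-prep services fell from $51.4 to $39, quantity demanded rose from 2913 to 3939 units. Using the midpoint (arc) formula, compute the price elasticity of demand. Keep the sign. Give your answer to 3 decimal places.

ΔQ = 3939 − 2913 = 1026; ΔP = 39 − 51.4 = -12.4.
Midpoints: P̄ = 45.20, Q̄ = 3426.0.
ε = (ΔQ/ΔP)(P̄/Q̄) = (1026/-12.4)(45.20/3426.0).

-1.092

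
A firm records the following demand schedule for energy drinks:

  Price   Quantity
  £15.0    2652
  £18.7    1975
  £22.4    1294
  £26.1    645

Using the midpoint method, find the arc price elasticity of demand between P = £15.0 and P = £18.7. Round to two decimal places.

-1.33

At P = 15.0, Q = 2652; at P = 18.7, Q = 1975.
ΔQ = -677, ΔP = 3.7. Midpoints: P̄ = 16.85, Q̄ = 2313.5.
ε = (ΔQ/ΔP)(P̄/Q̄) = (-677/3.7)(16.85/2313.5).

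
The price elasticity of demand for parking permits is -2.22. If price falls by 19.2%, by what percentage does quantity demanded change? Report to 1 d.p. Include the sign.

%ΔQ ≈ ε × %ΔP = (-2.22)(-19.2%) = 42.62%.

42.6%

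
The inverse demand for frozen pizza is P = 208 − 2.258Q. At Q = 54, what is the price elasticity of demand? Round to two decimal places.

At Q = 54, P = 208 − 2.258(54) = 86.07.
dP/dQ = −2.258, so dQ/dP = 1/(−2.258) = -0.443.
ε = (dQ/dP)(P/Q) = (-0.443)(86.07/54).

-0.71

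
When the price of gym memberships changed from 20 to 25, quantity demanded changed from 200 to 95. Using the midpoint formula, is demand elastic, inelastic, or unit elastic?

Arc ε ≈ -3.203.
|ε| = 3.20 > 1.

elastic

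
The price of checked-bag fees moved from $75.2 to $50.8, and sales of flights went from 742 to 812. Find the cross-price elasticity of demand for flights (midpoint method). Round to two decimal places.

-0.23

ΔQ_x = 812 − 742 = 70; ΔP_y = 50.8 − 75.2 = -24.4.
Midpoints: P̄_y = 63.00, Q̄_x = 777.0.
ε_xy = (ΔQ_x/ΔP_y)(P̄_y/Q̄_x) = (70/-24.4)(63.00/777.0).
ε_xy < 0, so the goods are complements.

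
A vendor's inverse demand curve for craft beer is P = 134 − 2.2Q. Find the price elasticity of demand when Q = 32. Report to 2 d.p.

At Q = 32, P = 134 − 2.2(32) = 63.60.
dP/dQ = −2.2, so dQ/dP = 1/(−2.2) = -0.455.
ε = (dQ/dP)(P/Q) = (-0.455)(63.60/32).

-0.90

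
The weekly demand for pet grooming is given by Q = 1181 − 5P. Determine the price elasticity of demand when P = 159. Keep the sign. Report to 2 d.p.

-2.06

At P = 159, Q = 386.
dQ/dP = −5.
ε = (dQ/dP)(P/Q) = (-5)(159/386).
|ε| > 1, so demand is elastic at this price.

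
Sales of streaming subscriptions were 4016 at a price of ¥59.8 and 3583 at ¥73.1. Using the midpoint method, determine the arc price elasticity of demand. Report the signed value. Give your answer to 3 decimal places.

ΔQ = 3583 − 4016 = -433; ΔP = 73.1 − 59.8 = 13.3.
Midpoints: P̄ = 66.45, Q̄ = 3799.5.
ε = (ΔQ/ΔP)(P̄/Q̄) = (-433/13.3)(66.45/3799.5).

-0.569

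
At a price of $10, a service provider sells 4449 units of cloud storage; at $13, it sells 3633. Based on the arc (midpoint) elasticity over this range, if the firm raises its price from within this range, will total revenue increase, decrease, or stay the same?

Arc ε = (-816/3)(11.50/4041.0) ≈ -0.774.
|ε| = 0.77 < 1, so demand is inelastic. A price rise therefore raises total revenue.

increase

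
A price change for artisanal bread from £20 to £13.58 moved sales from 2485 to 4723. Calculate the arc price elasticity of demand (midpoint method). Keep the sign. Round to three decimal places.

ΔQ = 4723 − 2485 = 2238; ΔP = 13.58 − 20 = -6.42.
Midpoints: P̄ = 16.79, Q̄ = 3604.0.
ε = (ΔQ/ΔP)(P̄/Q̄) = (2238/-6.42)(16.79/3604.0).

-1.624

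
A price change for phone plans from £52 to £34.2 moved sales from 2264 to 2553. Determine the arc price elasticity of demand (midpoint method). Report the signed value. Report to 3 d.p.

-0.291

ΔQ = 2553 − 2264 = 289; ΔP = 34.2 − 52 = -17.8.
Midpoints: P̄ = 43.10, Q̄ = 2408.5.
ε = (ΔQ/ΔP)(P̄/Q̄) = (289/-17.8)(43.10/2408.5).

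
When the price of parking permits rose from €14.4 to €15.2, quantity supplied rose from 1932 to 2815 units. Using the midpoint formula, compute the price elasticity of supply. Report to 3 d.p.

6.882

ΔQ = 2815 − 1932 = 883; ΔP = 15.2 − 14.4 = 0.8.
Midpoints: P̄ = 14.80, Q̄ = 2373.5.
ε_s = (ΔQ/ΔP)(P̄/Q̄) = (883/0.8)(14.80/2373.5).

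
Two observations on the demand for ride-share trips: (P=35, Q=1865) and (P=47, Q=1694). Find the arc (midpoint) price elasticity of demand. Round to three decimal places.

ΔQ = 1694 − 1865 = -171; ΔP = 47 − 35 = 12.
Midpoints: P̄ = 41.00, Q̄ = 1779.5.
ε = (ΔQ/ΔP)(P̄/Q̄) = (-171/12)(41.00/1779.5).

-0.328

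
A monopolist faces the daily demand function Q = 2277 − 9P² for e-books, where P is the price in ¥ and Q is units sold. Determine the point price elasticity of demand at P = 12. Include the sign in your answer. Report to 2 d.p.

At P = 12, Q = 981.
dQ/dP = −18P = -216.
ε = (dQ/dP)(P/Q) = (-216)(12/981).

-2.64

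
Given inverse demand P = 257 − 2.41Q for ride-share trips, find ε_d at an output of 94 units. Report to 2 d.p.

At Q = 94, P = 257 − 2.41(94) = 30.46.
dP/dQ = −2.41, so dQ/dP = 1/(−2.41) = -0.415.
ε = (dQ/dP)(P/Q) = (-0.415)(30.46/94).

-0.13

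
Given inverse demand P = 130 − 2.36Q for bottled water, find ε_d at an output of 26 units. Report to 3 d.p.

-1.119

At Q = 26, P = 130 − 2.36(26) = 68.64.
dP/dQ = −2.36, so dQ/dP = 1/(−2.36) = -0.424.
ε = (dQ/dP)(P/Q) = (-0.424)(68.64/26).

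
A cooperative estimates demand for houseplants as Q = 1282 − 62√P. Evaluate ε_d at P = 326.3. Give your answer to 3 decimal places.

At P = 326.3, Q = 162.046.
dQ/dP = −62/(2√P) = -1.716.
ε = (dQ/dP)(P/Q) = (-1.716)(326.3/162.046).
|ε| > 1, so demand is elastic at this price.

-3.456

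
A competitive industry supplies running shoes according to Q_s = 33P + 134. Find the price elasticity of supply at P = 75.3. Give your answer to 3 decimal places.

At P = 75.3, Q_s = 2618.90.
dQ_s/dP = 33.
ε_s = (dQ_s/dP)(P/Q_s) = (33)(75.3/2618.90).

0.949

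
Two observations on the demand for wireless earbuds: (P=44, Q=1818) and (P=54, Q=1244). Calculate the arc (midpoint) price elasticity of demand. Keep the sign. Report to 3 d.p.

ΔQ = 1244 − 1818 = -574; ΔP = 54 − 44 = 10.
Midpoints: P̄ = 49.00, Q̄ = 1531.0.
ε = (ΔQ/ΔP)(P̄/Q̄) = (-574/10)(49.00/1531.0).

-1.837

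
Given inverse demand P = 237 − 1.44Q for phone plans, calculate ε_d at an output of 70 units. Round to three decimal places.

At Q = 70, P = 237 − 1.44(70) = 136.20.
dP/dQ = −1.44, so dQ/dP = 1/(−1.44) = -0.694.
ε = (dQ/dP)(P/Q) = (-0.694)(136.20/70).

-1.351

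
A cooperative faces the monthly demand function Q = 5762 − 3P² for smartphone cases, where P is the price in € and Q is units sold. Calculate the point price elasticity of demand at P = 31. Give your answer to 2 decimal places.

-2.00

At P = 31, Q = 2879.
dQ/dP = −6P = -186.
ε = (dQ/dP)(P/Q) = (-186)(31/2879).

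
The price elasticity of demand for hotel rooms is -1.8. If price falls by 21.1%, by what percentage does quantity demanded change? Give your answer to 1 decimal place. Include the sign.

%ΔQ ≈ ε × %ΔP = (-1.8)(-21.1%) = 37.98%.

38.0%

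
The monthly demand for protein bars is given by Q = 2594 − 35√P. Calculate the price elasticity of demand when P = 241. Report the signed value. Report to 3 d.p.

-0.132

At P = 241, Q = 2050.654.
dQ/dP = −35/(2√P) = -1.127.
ε = (dQ/dP)(P/Q) = (-1.127)(241/2050.654).
|ε| < 1, so demand is inelastic at this price.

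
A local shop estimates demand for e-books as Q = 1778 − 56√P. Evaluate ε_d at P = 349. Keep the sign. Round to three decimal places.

-0.715

At P = 349, Q = 731.834.
dQ/dP = −56/(2√P) = -1.499.
ε = (dQ/dP)(P/Q) = (-1.499)(349/731.834).
|ε| < 1, so demand is inelastic at this price.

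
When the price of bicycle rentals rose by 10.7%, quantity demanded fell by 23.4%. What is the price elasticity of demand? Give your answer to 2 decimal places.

-2.19

ε = %ΔQ / %ΔP = (-23.4)/(10.7) = -2.187.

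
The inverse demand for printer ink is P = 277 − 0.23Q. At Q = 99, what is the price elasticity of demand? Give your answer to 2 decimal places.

-11.17

At Q = 99, P = 277 − 0.23(99) = 254.23.
dP/dQ = −0.23, so dQ/dP = 1/(−0.23) = -4.348.
ε = (dQ/dP)(P/Q) = (-4.348)(254.23/99).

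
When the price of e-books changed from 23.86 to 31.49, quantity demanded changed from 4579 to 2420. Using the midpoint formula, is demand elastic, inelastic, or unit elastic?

Arc ε ≈ -2.238.
|ε| = 2.24 > 1.

elastic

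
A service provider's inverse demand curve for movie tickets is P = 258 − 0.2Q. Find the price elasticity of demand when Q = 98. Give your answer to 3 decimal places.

At Q = 98, P = 258 − 0.2(98) = 238.40.
dP/dQ = −0.2, so dQ/dP = 1/(−0.2) = -5.000.
ε = (dQ/dP)(P/Q) = (-5.000)(238.40/98).

-12.163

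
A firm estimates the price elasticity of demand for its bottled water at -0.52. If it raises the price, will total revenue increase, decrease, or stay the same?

increase

|ε| = 0.52 < 1, so demand is inelastic. A price rise therefore raises total revenue.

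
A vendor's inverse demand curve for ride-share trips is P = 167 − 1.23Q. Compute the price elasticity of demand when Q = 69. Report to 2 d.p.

-0.97

At Q = 69, P = 167 − 1.23(69) = 82.13.
dP/dQ = −1.23, so dQ/dP = 1/(−1.23) = -0.813.
ε = (dQ/dP)(P/Q) = (-0.813)(82.13/69).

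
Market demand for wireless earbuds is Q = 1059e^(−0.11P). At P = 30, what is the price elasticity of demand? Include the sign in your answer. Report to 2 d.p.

At P = 30, Q = 39.059.
dQ/dP = −0.11·1059e^(−0.11P) = −0.11Q = -4.297.
ε = (dQ/dP)(P/Q) = (-4.297)(30/39.059).
|ε| > 1, so demand is elastic at this price.

-3.30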